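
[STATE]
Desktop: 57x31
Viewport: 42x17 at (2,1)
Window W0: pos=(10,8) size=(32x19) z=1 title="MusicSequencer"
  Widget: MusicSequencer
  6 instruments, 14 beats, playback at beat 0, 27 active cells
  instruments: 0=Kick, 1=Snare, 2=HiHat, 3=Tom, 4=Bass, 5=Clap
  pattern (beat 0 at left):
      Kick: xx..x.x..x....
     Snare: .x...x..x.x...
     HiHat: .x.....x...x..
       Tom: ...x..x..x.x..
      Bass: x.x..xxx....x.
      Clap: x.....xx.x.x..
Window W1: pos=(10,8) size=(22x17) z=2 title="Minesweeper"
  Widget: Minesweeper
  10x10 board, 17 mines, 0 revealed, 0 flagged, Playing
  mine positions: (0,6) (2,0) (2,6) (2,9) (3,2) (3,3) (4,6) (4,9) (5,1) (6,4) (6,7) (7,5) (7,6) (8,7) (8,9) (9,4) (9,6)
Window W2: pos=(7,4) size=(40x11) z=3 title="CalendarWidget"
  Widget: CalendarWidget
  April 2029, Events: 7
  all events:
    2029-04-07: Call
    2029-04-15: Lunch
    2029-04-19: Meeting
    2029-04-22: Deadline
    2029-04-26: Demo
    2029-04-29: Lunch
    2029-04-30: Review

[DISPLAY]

                                          
                                          
                                          
     ┏━━━━━━━━━━━━━━━━━━━━━━━━━━━━━━━━━━━━
     ┃ CalendarWidget                     
     ┠────────────────────────────────────
     ┃              April 2029            
     ┃Mo Tu We Th Fr Sa Su                
     ┃                   1                
     ┃ 2  3  4  5  6  7*  8               
     ┃ 9 10 11 12 13 14 15*               
     ┃16 17 18 19* 20 21 22*              
     ┃23 24 25 26* 27 28 29*              
     ┗━━━━━━━━━━━━━━━━━━━━━━━━━━━━━━━━━━━━
        ┃■■■■■■■■■■          ┃         ┃  
        ┃■■■■■■■■■■          ┃         ┃  
        ┃■■■■■■■■■■          ┃         ┃  


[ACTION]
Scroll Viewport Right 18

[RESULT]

                                          
                                          
                                          
━━━━━━━━━━━━━━━━━━━━━━━━━━━━━━━┓          
arWidget                       ┃          
───────────────────────────────┨          
       April 2029              ┃          
e Th Fr Sa Su                  ┃          
            1                  ┃          
4  5  6  7*  8                 ┃          
1 12 13 14 15*                 ┃          
8 19* 20 21 22*                ┃          
5 26* 27 28 29*                ┃          
━━━━━━━━━━━━━━━━━━━━━━━━━━━━━━━┛          
■■■■■■          ┃         ┃               
■■■■■■          ┃         ┃               
■■■■■■          ┃         ┃               


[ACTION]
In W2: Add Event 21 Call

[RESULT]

                                          
                                          
                                          
━━━━━━━━━━━━━━━━━━━━━━━━━━━━━━━┓          
arWidget                       ┃          
───────────────────────────────┨          
       April 2029              ┃          
e Th Fr Sa Su                  ┃          
            1                  ┃          
4  5  6  7*  8                 ┃          
1 12 13 14 15*                 ┃          
8 19* 20 21* 22*               ┃          
5 26* 27 28 29*                ┃          
━━━━━━━━━━━━━━━━━━━━━━━━━━━━━━━┛          
■■■■■■          ┃         ┃               
■■■■■■          ┃         ┃               
■■■■■■          ┃         ┃               


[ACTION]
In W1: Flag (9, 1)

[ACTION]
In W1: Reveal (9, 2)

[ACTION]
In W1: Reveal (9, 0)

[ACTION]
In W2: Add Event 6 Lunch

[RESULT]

                                          
                                          
                                          
━━━━━━━━━━━━━━━━━━━━━━━━━━━━━━━┓          
arWidget                       ┃          
───────────────────────────────┨          
       April 2029              ┃          
e Th Fr Sa Su                  ┃          
            1                  ┃          
4  5  6*  7*  8                ┃          
1 12 13 14 15*                 ┃          
8 19* 20 21* 22*               ┃          
5 26* 27 28 29*                ┃          
━━━━━━━━━━━━━━━━━━━━━━━━━━━━━━━┛          
■■■■■■          ┃         ┃               
■■■■■■          ┃         ┃               
■■■■■■          ┃         ┃               


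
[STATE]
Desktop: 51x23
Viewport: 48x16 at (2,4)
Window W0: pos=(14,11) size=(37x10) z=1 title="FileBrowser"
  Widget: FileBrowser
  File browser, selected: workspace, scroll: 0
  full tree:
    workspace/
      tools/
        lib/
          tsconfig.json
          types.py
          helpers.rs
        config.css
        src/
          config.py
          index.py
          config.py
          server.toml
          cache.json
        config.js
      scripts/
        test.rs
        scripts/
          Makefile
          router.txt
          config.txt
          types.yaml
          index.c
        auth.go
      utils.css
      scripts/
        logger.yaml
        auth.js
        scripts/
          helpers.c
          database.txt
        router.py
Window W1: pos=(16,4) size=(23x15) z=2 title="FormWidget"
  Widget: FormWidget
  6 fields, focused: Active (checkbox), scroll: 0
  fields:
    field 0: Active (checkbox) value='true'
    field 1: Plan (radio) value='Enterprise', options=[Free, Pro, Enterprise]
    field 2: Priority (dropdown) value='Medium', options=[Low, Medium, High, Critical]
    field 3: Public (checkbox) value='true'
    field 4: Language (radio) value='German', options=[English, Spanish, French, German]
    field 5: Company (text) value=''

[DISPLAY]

              ┏━━━━━━━━━━━━━━━━━━━━━┓           
              ┃ FormWidget          ┃           
              ┠─────────────────────┨           
              ┃> Active:     [x]    ┃           
              ┃  Plan:       ( ) Fre┃           
              ┃  Priority:   [Medi▼]┃           
              ┃  Public:     [x]    ┃           
            ┏━┃  Language:   ( ) Eng┃━━━━━━━━━━━
            ┃ ┃  Company:    [     ]┃           
            ┠─┃                     ┃───────────
            ┃>┃                     ┃           
            ┃ ┃                     ┃           
            ┃ ┃                     ┃           
            ┃ ┃                     ┃           
            ┃ ┗━━━━━━━━━━━━━━━━━━━━━┛           
            ┃                                   


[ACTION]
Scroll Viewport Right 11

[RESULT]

             ┏━━━━━━━━━━━━━━━━━━━━━┓            
             ┃ FormWidget          ┃            
             ┠─────────────────────┨            
             ┃> Active:     [x]    ┃            
             ┃  Plan:       ( ) Fre┃            
             ┃  Priority:   [Medi▼]┃            
             ┃  Public:     [x]    ┃            
           ┏━┃  Language:   ( ) Eng┃━━━━━━━━━━━┓
           ┃ ┃  Company:    [     ]┃           ┃
           ┠─┃                     ┃───────────┨
           ┃>┃                     ┃           ┃
           ┃ ┃                     ┃           ┃
           ┃ ┃                     ┃           ┃
           ┃ ┃                     ┃           ┃
           ┃ ┗━━━━━━━━━━━━━━━━━━━━━┛           ┃
           ┃                                   ┃


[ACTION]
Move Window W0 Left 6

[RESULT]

             ┏━━━━━━━━━━━━━━━━━━━━━┓            
             ┃ FormWidget          ┃            
             ┠─────────────────────┨            
             ┃> Active:     [x]    ┃            
             ┃  Plan:       ( ) Fre┃            
             ┃  Priority:   [Medi▼]┃            
             ┃  Public:     [x]    ┃            
     ┏━━━━━━━┃  Language:   ( ) Eng┃━━━━━┓      
     ┃ FileBr┃  Company:    [     ]┃     ┃      
     ┠───────┃                     ┃─────┨      
     ┃> [-] w┃                     ┃     ┃      
     ┃    [+]┃                     ┃     ┃      
     ┃    [+]┃                     ┃     ┃      
     ┃    uti┃                     ┃     ┃      
     ┃    [+]┗━━━━━━━━━━━━━━━━━━━━━┛     ┃      
     ┃                                   ┃      


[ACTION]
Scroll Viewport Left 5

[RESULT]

                ┏━━━━━━━━━━━━━━━━━━━━━┓         
                ┃ FormWidget          ┃         
                ┠─────────────────────┨         
                ┃> Active:     [x]    ┃         
                ┃  Plan:       ( ) Fre┃         
                ┃  Priority:   [Medi▼]┃         
                ┃  Public:     [x]    ┃         
        ┏━━━━━━━┃  Language:   ( ) Eng┃━━━━━┓   
        ┃ FileBr┃  Company:    [     ]┃     ┃   
        ┠───────┃                     ┃─────┨   
        ┃> [-] w┃                     ┃     ┃   
        ┃    [+]┃                     ┃     ┃   
        ┃    [+]┃                     ┃     ┃   
        ┃    uti┃                     ┃     ┃   
        ┃    [+]┗━━━━━━━━━━━━━━━━━━━━━┛     ┃   
        ┃                                   ┃   


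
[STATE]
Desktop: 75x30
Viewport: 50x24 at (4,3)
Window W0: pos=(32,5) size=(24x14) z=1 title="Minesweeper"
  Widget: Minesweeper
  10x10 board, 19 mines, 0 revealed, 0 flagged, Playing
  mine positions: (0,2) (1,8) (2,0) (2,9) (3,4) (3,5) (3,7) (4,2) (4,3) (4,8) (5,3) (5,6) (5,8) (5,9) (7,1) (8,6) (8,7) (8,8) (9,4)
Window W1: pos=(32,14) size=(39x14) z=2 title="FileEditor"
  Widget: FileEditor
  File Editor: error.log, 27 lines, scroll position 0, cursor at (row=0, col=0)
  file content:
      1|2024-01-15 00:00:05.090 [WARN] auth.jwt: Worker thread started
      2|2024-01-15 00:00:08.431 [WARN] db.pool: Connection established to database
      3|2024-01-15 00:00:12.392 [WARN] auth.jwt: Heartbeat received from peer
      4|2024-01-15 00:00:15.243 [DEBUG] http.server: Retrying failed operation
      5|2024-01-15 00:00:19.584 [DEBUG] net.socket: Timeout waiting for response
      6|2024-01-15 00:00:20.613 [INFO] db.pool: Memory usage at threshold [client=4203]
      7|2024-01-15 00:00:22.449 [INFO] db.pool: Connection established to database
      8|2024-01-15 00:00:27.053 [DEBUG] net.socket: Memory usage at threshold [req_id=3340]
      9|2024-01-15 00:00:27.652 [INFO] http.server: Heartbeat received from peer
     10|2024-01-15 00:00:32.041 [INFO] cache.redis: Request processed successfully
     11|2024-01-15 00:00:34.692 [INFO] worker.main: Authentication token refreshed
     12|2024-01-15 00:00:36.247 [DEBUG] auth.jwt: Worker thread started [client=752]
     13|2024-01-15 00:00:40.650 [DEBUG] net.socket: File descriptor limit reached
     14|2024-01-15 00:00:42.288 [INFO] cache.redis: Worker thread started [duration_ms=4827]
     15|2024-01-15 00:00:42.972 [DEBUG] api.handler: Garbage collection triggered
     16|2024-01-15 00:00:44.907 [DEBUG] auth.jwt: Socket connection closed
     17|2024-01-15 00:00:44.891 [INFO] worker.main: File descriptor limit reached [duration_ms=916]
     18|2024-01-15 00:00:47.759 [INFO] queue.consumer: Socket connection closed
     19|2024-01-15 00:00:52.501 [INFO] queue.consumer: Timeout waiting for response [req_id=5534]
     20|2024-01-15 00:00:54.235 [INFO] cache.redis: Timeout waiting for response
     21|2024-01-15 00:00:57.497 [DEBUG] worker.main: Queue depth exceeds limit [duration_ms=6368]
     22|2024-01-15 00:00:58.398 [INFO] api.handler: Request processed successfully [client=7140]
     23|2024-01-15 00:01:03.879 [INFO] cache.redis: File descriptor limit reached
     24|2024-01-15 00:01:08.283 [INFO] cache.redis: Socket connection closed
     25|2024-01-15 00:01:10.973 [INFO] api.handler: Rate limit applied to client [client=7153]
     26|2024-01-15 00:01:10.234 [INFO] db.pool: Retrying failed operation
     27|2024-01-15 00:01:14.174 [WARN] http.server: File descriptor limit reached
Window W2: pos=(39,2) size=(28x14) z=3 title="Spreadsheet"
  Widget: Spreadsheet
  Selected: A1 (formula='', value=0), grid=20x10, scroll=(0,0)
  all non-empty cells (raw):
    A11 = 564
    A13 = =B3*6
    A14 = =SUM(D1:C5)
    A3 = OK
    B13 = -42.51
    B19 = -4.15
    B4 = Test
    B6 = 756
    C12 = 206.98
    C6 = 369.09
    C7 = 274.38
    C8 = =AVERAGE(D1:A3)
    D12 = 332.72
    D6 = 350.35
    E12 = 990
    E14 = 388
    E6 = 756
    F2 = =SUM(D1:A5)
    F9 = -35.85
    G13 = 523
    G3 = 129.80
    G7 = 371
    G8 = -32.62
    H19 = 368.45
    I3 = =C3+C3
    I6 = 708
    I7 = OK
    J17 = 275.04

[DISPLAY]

                                   ┃ Spreadsheet  
                                   ┠──────────────
                            ┏━━━━━━┃A1:           
                            ┃ Mines┃       A      
                            ┠──────┃--------------
                            ┃■■■■■■┃  1      [0]  
                            ┃■■■■■■┃  2        0  
                            ┃■■■■■■┃  3 OK        
                            ┃■■■■■■┃  4        0Te
                            ┃■■■■■■┃  5        0  
                            ┃■■■■■■┃  6        0  
                            ┏━━━━━━┃  7        0  
                            ┃ FileE┗━━━━━━━━━━━━━━
                            ┠─────────────────────
                            ┃█024-01-15 00:00:05.0
                            ┃2024-01-15 00:00:08.4
                            ┃2024-01-15 00:00:12.3
                            ┃2024-01-15 00:00:15.2
                            ┃2024-01-15 00:00:19.5
                            ┃2024-01-15 00:00:20.6
                            ┃2024-01-15 00:00:22.4
                            ┃2024-01-15 00:00:27.0
                            ┃2024-01-15 00:00:27.6
                            ┃2024-01-15 00:00:32.0


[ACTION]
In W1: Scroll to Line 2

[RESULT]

                                   ┃ Spreadsheet  
                                   ┠──────────────
                            ┏━━━━━━┃A1:           
                            ┃ Mines┃       A      
                            ┠──────┃--------------
                            ┃■■■■■■┃  1      [0]  
                            ┃■■■■■■┃  2        0  
                            ┃■■■■■■┃  3 OK        
                            ┃■■■■■■┃  4        0Te
                            ┃■■■■■■┃  5        0  
                            ┃■■■■■■┃  6        0  
                            ┏━━━━━━┃  7        0  
                            ┃ FileE┗━━━━━━━━━━━━━━
                            ┠─────────────────────
                            ┃2024-01-15 00:00:08.4
                            ┃2024-01-15 00:00:12.3
                            ┃2024-01-15 00:00:15.2
                            ┃2024-01-15 00:00:19.5
                            ┃2024-01-15 00:00:20.6
                            ┃2024-01-15 00:00:22.4
                            ┃2024-01-15 00:00:27.0
                            ┃2024-01-15 00:00:27.6
                            ┃2024-01-15 00:00:32.0
                            ┃2024-01-15 00:00:34.6


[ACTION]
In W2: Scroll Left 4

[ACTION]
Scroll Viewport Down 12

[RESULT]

                            ┃ Mines┃       A      
                            ┠──────┃--------------
                            ┃■■■■■■┃  1      [0]  
                            ┃■■■■■■┃  2        0  
                            ┃■■■■■■┃  3 OK        
                            ┃■■■■■■┃  4        0Te
                            ┃■■■■■■┃  5        0  
                            ┃■■■■■■┃  6        0  
                            ┏━━━━━━┃  7        0  
                            ┃ FileE┗━━━━━━━━━━━━━━
                            ┠─────────────────────
                            ┃2024-01-15 00:00:08.4
                            ┃2024-01-15 00:00:12.3
                            ┃2024-01-15 00:00:15.2
                            ┃2024-01-15 00:00:19.5
                            ┃2024-01-15 00:00:20.6
                            ┃2024-01-15 00:00:22.4
                            ┃2024-01-15 00:00:27.0
                            ┃2024-01-15 00:00:27.6
                            ┃2024-01-15 00:00:32.0
                            ┃2024-01-15 00:00:34.6
                            ┗━━━━━━━━━━━━━━━━━━━━━
                                                  
                                                  


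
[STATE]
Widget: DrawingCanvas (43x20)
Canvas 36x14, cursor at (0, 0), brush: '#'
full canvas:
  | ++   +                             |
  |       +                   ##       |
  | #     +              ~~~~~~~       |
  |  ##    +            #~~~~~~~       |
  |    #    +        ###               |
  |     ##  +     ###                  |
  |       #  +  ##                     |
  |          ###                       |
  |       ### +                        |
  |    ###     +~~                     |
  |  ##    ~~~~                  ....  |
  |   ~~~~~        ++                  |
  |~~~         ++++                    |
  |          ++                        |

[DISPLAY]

+++   +                                    
       +                   ##              
 #     +              ~~~~~~~              
  ##    +            #~~~~~~~              
    #    +        ###                      
     ##  +     ###                         
       #  +  ##                            
          ###                              
       ### +                               
    ###     +~~                            
  ##    ~~~~                  ....         
   ~~~~~        ++                         
~~~         ++++                           
          ++                               
                                           
                                           
                                           
                                           
                                           
                                           


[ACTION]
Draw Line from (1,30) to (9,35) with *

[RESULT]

+++   +                                    
       +                   ## *            
 #     +              ~~~~~~~  *           
  ##    +            #~~~~~~~  *           
    #    +        ###           *          
     ##  +     ###              *          
       #  +  ##                  *         
          ###                     *        
       ### +                      *        
    ###     +~~                    *       
  ##    ~~~~                  ....         
   ~~~~~        ++                         
~~~         ++++                           
          ++                               
                                           
                                           
                                           
                                           
                                           
                                           


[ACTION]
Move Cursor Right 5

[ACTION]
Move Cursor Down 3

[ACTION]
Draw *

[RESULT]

 ++   +                                    
       +                   ## *            
 #     +              ~~~~~~~  *           
  ## *  +            #~~~~~~~  *           
    #    +        ###           *          
     ##  +     ###              *          
       #  +  ##                  *         
          ###                     *        
       ### +                      *        
    ###     +~~                    *       
  ##    ~~~~                  ....         
   ~~~~~        ++                         
~~~         ++++                           
          ++                               
                                           
                                           
                                           
                                           
                                           
                                           


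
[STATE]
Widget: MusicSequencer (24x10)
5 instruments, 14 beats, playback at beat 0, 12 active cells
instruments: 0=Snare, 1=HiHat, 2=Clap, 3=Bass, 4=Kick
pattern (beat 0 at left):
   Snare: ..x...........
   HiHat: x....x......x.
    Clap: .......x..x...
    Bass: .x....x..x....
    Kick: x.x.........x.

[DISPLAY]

      ▼1234567890123    
 Snare··█···········    
 HiHat█····█······█·    
  Clap·······█··█···    
  Bass·█····█··█····    
  Kick█·█·········█·    
                        
                        
                        
                        


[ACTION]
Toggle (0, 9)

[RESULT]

      ▼1234567890123    
 Snare··█······█····    
 HiHat█····█······█·    
  Clap·······█··█···    
  Bass·█····█··█····    
  Kick█·█·········█·    
                        
                        
                        
                        


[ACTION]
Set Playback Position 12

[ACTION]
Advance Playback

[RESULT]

      0123456789012▼    
 Snare··█······█····    
 HiHat█····█······█·    
  Clap·······█··█···    
  Bass·█····█··█····    
  Kick█·█·········█·    
                        
                        
                        
                        


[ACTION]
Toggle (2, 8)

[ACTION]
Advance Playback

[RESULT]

      ▼1234567890123    
 Snare··█······█····    
 HiHat█····█······█·    
  Clap·······██·█···    
  Bass·█····█··█····    
  Kick█·█·········█·    
                        
                        
                        
                        


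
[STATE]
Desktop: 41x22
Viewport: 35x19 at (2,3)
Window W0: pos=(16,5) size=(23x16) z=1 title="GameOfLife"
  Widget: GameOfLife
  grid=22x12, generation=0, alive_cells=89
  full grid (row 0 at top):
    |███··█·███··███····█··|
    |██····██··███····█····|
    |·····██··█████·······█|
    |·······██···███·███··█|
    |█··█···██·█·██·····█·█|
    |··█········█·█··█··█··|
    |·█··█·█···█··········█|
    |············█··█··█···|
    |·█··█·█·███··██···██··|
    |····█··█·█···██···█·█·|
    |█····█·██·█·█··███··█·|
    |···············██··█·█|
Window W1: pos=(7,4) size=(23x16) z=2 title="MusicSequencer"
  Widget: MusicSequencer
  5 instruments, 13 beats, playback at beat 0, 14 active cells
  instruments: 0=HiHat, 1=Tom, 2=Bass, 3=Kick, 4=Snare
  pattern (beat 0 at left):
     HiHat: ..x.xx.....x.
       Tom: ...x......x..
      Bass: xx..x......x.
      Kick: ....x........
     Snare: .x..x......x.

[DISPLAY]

                                   
     ┏━━━━━━━━━━━━━━━━━━━━━┓       
     ┃ MusicSequencer      ┃━━━━━━━
     ┠─────────────────────┨       
     ┃      ▼123456789012  ┃───────
     ┃ HiHat··█·██·····█·  ┃       
     ┃   Tom···█······█··  ┃██····█
     ┃  Bass██··█······█·  ┃····█··
     ┃  Kick····█········  ┃█······
     ┃ Snare·█··█······█·  ┃██·███·
     ┃                     ┃█·····█
     ┃                     ┃█··█··█
     ┃                     ┃·······
     ┃                     ┃··█··█·
     ┃                     ┃██···██
     ┃                     ┃██···█·
     ┗━━━━━━━━━━━━━━━━━━━━━┛··███··
              ┗━━━━━━━━━━━━━━━━━━━━
                                   


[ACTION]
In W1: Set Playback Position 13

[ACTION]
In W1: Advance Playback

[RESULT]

                                   
     ┏━━━━━━━━━━━━━━━━━━━━━┓       
     ┃ MusicSequencer      ┃━━━━━━━
     ┠─────────────────────┨       
     ┃      0▼23456789012  ┃───────
     ┃ HiHat··█·██·····█·  ┃       
     ┃   Tom···█······█··  ┃██····█
     ┃  Bass██··█······█·  ┃····█··
     ┃  Kick····█········  ┃█······
     ┃ Snare·█··█······█·  ┃██·███·
     ┃                     ┃█·····█
     ┃                     ┃█··█··█
     ┃                     ┃·······
     ┃                     ┃··█··█·
     ┃                     ┃██···██
     ┃                     ┃██···█·
     ┗━━━━━━━━━━━━━━━━━━━━━┛··███··
              ┗━━━━━━━━━━━━━━━━━━━━
                                   


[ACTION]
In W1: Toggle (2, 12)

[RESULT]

                                   
     ┏━━━━━━━━━━━━━━━━━━━━━┓       
     ┃ MusicSequencer      ┃━━━━━━━
     ┠─────────────────────┨       
     ┃      0▼23456789012  ┃───────
     ┃ HiHat··█·██·····█·  ┃       
     ┃   Tom···█······█··  ┃██····█
     ┃  Bass██··█······██  ┃····█··
     ┃  Kick····█········  ┃█······
     ┃ Snare·█··█······█·  ┃██·███·
     ┃                     ┃█·····█
     ┃                     ┃█··█··█
     ┃                     ┃·······
     ┃                     ┃··█··█·
     ┃                     ┃██···██
     ┃                     ┃██···█·
     ┗━━━━━━━━━━━━━━━━━━━━━┛··███··
              ┗━━━━━━━━━━━━━━━━━━━━
                                   


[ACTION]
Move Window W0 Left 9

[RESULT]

                                   
     ┏━━━━━━━━━━━━━━━━━━━━━┓       
     ┃ MusicSequencer      ┃       
     ┠─────────────────────┨       
     ┃      0▼23456789012  ┃       
     ┃ HiHat··█·██·····█·  ┃       
     ┃   Tom···█······█··  ┃       
     ┃  Bass██··█······██  ┃       
     ┃  Kick····█········  ┃       
     ┃ Snare·█··█······█·  ┃       
     ┃                     ┃       
     ┃                     ┃       
     ┃                     ┃       
     ┃                     ┃       
     ┃                     ┃       
     ┃                     ┃       
     ┗━━━━━━━━━━━━━━━━━━━━━┛       
     ┗━━━━━━━━━━━━━━━━━━━━━┛       
                                   


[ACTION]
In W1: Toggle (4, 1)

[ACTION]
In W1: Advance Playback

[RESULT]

                                   
     ┏━━━━━━━━━━━━━━━━━━━━━┓       
     ┃ MusicSequencer      ┃       
     ┠─────────────────────┨       
     ┃      01▼3456789012  ┃       
     ┃ HiHat··█·██·····█·  ┃       
     ┃   Tom···█······█··  ┃       
     ┃  Bass██··█······██  ┃       
     ┃  Kick····█········  ┃       
     ┃ Snare····█······█·  ┃       
     ┃                     ┃       
     ┃                     ┃       
     ┃                     ┃       
     ┃                     ┃       
     ┃                     ┃       
     ┃                     ┃       
     ┗━━━━━━━━━━━━━━━━━━━━━┛       
     ┗━━━━━━━━━━━━━━━━━━━━━┛       
                                   


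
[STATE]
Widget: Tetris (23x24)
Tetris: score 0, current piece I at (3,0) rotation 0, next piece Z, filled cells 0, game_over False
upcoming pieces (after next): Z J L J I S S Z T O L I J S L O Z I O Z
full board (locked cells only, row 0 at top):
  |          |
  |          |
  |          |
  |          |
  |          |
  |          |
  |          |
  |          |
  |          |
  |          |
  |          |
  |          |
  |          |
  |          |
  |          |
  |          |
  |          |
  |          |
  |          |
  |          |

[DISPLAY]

   ████   │Next:       
          │▓▓          
          │ ▓▓         
          │            
          │            
          │            
          │Score:      
          │0           
          │            
          │            
          │            
          │            
          │            
          │            
          │            
          │            
          │            
          │            
          │            
          │            
          │            
          │            
          │            
          │            


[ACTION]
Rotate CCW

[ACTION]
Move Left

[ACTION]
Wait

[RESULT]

          │Next:       
  █       │▓▓          
  █       │ ▓▓         
  █       │            
  █       │            
          │            
          │Score:      
          │0           
          │            
          │            
          │            
          │            
          │            
          │            
          │            
          │            
          │            
          │            
          │            
          │            
          │            
          │            
          │            
          │            


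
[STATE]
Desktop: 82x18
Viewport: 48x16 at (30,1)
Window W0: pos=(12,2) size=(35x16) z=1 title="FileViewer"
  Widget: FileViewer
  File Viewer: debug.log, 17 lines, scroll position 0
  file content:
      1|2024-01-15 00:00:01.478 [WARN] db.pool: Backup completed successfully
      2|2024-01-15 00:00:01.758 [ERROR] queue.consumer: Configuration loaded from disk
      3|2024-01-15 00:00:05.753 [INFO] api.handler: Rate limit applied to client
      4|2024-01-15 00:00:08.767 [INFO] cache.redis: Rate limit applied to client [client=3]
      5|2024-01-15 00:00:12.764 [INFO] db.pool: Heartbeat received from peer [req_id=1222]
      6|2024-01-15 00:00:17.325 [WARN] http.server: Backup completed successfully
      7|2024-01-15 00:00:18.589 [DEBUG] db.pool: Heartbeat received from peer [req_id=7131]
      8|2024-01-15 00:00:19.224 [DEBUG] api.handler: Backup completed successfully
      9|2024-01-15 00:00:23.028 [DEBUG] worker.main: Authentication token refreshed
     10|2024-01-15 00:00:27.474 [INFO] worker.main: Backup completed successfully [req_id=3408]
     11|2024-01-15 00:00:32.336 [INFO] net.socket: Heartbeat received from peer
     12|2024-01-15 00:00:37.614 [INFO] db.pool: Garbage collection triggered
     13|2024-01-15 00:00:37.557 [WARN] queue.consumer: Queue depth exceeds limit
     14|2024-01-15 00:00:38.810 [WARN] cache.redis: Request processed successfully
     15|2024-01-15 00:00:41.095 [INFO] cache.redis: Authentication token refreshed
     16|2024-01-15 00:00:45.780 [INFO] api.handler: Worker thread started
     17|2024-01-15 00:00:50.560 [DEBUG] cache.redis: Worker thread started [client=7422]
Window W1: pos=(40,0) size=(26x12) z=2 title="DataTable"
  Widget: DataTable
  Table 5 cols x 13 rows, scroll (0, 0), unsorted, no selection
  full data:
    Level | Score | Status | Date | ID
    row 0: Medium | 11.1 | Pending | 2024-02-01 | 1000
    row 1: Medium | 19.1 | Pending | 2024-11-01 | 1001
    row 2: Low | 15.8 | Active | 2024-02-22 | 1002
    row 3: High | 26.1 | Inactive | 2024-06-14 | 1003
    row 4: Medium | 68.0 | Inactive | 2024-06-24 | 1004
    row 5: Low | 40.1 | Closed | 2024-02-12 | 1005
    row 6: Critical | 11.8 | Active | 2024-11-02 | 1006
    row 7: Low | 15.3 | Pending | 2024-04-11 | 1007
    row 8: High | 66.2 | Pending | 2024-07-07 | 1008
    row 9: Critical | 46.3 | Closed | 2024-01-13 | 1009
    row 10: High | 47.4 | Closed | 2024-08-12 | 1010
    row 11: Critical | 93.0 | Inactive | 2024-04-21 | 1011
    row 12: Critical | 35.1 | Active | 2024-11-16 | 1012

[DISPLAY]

          ┃ DataTable              ┃            
━━━━━━━━━━┠────────────────────────┨            
          ┃Level   │Score│Status  │┃            
──────────┃────────┼─────┼────────┼┃            
01.478 [WA┃Medium  │11.1 │Pending │┃            
01.758 [ER┃Medium  │19.1 │Pending │┃            
05.753 [IN┃Low     │15.8 │Active  │┃            
08.767 [IN┃High    │26.1 │Inactive│┃            
12.764 [IN┃Medium  │68.0 │Inactive│┃            
17.325 [WA┃Low     │40.1 │Closed  │┃            
18.589 [DE┗━━━━━━━━━━━━━━━━━━━━━━━━┛            
19.224 [DEBUG] ░┃                               
23.028 [DEBUG] ░┃                               
27.474 [INFO] w░┃                               
32.336 [INFO] n░┃                               
37.614 [INFO] d▼┃                               


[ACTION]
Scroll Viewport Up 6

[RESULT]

          ┏━━━━━━━━━━━━━━━━━━━━━━━━┓            
          ┃ DataTable              ┃            
━━━━━━━━━━┠────────────────────────┨            
          ┃Level   │Score│Status  │┃            
──────────┃────────┼─────┼────────┼┃            
01.478 [WA┃Medium  │11.1 │Pending │┃            
01.758 [ER┃Medium  │19.1 │Pending │┃            
05.753 [IN┃Low     │15.8 │Active  │┃            
08.767 [IN┃High    │26.1 │Inactive│┃            
12.764 [IN┃Medium  │68.0 │Inactive│┃            
17.325 [WA┃Low     │40.1 │Closed  │┃            
18.589 [DE┗━━━━━━━━━━━━━━━━━━━━━━━━┛            
19.224 [DEBUG] ░┃                               
23.028 [DEBUG] ░┃                               
27.474 [INFO] w░┃                               
32.336 [INFO] n░┃                               


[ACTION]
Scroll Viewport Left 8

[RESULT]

                  ┏━━━━━━━━━━━━━━━━━━━━━━━━┓    
                  ┃ DataTable              ┃    
━━━━━━━━━━━━━━━━━━┠────────────────────────┨    
er                ┃Level   │Score│Status  │┃    
──────────────────┃────────┼─────┼────────┼┃    
5 00:00:01.478 [WA┃Medium  │11.1 │Pending │┃    
5 00:00:01.758 [ER┃Medium  │19.1 │Pending │┃    
5 00:00:05.753 [IN┃Low     │15.8 │Active  │┃    
5 00:00:08.767 [IN┃High    │26.1 │Inactive│┃    
5 00:00:12.764 [IN┃Medium  │68.0 │Inactive│┃    
5 00:00:17.325 [WA┃Low     │40.1 │Closed  │┃    
5 00:00:18.589 [DE┗━━━━━━━━━━━━━━━━━━━━━━━━┛    
5 00:00:19.224 [DEBUG] ░┃                       
5 00:00:23.028 [DEBUG] ░┃                       
5 00:00:27.474 [INFO] w░┃                       
5 00:00:32.336 [INFO] n░┃                       


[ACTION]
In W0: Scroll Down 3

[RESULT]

                  ┏━━━━━━━━━━━━━━━━━━━━━━━━┓    
                  ┃ DataTable              ┃    
━━━━━━━━━━━━━━━━━━┠────────────────────────┨    
er                ┃Level   │Score│Status  │┃    
──────────────────┃────────┼─────┼────────┼┃    
5 00:00:08.767 [IN┃Medium  │11.1 │Pending │┃    
5 00:00:12.764 [IN┃Medium  │19.1 │Pending │┃    
5 00:00:17.325 [WA┃Low     │15.8 │Active  │┃    
5 00:00:18.589 [DE┃High    │26.1 │Inactive│┃    
5 00:00:19.224 [DE┃Medium  │68.0 │Inactive│┃    
5 00:00:23.028 [DE┃Low     │40.1 │Closed  │┃    
5 00:00:27.474 [IN┗━━━━━━━━━━━━━━━━━━━━━━━━┛    
5 00:00:32.336 [INFO] n█┃                       
5 00:00:37.614 [INFO] d░┃                       
5 00:00:37.557 [WARN] q░┃                       
5 00:00:38.810 [WARN] c░┃                       


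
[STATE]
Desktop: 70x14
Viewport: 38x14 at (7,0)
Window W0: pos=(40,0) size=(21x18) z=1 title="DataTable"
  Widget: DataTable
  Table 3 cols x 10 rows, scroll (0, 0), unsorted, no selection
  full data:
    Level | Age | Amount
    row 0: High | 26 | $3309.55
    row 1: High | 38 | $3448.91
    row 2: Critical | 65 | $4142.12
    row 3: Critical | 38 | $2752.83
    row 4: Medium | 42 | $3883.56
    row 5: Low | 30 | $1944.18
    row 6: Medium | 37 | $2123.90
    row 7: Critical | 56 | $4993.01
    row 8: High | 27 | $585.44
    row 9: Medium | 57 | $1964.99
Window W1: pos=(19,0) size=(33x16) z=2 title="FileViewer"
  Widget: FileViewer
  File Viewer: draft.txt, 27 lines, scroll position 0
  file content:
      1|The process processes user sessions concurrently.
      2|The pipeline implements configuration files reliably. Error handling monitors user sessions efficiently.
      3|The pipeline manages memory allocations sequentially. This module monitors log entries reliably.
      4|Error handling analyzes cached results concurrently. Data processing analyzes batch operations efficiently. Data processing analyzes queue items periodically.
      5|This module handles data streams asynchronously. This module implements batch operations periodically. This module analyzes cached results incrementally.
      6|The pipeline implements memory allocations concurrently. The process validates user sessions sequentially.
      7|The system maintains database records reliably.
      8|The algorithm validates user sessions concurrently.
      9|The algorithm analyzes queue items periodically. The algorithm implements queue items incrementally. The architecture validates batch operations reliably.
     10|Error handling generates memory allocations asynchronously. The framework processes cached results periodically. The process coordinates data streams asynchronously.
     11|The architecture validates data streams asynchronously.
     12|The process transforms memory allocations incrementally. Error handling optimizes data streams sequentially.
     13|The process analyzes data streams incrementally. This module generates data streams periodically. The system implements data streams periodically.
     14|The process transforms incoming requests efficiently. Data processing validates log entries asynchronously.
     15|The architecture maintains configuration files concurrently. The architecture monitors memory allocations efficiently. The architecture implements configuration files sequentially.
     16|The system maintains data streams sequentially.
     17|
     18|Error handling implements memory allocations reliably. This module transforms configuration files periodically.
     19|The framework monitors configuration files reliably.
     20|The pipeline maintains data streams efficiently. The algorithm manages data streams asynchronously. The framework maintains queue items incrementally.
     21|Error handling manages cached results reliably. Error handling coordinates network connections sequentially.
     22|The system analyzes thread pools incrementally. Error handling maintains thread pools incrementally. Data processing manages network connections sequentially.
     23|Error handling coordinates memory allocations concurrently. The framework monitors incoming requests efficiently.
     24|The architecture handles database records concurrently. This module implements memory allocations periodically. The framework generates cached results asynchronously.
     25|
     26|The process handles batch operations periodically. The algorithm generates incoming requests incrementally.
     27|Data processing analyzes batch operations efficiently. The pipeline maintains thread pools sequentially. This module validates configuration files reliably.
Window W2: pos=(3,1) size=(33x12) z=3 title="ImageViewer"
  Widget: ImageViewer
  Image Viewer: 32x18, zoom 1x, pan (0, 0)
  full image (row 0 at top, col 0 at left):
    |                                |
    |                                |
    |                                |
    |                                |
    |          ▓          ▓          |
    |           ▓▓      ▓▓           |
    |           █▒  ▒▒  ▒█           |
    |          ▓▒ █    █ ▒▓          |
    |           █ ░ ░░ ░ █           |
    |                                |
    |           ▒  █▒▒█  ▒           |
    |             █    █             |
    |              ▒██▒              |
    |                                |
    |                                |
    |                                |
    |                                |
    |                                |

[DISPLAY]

            ┏━━━━━━━━━━━━━━━━━━━━━━━━━
━━━━━━━━━━━━━━━━━━━━━━━━━━━━┓         
ageViewer                   ┃─────────
────────────────────────────┨esses use
                            ┃lements c
                            ┃ages memo
                            ┃nalyzes c
                            ┃les data 
       ▓          ▓         ┃lements m
        ▓▓      ▓▓          ┃ains data
        █▒  ▒▒  ▒█          ┃lidates u
       ▓▒ █    █ ▒▓         ┃alyzes qu
━━━━━━━━━━━━━━━━━━━━━━━━━━━━┛enerates 
            ┃The architecture validate


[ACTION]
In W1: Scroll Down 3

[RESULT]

            ┏━━━━━━━━━━━━━━━━━━━━━━━━━
━━━━━━━━━━━━━━━━━━━━━━━━━━━━┓         
ageViewer                   ┃─────────
────────────────────────────┨nalyzes c
                            ┃les data 
                            ┃lements m
                            ┃ains data
                            ┃lidates u
       ▓          ▓         ┃alyzes qu
        ▓▓      ▓▓          ┃enerates 
        █▒  ▒▒  ▒█          ┃ validate
       ▓▒ █    █ ▒▓         ┃sforms me
━━━━━━━━━━━━━━━━━━━━━━━━━━━━┛yzes data
            ┃The process transforms in


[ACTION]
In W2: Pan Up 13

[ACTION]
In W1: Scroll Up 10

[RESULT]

            ┏━━━━━━━━━━━━━━━━━━━━━━━━━
━━━━━━━━━━━━━━━━━━━━━━━━━━━━┓         
ageViewer                   ┃─────────
────────────────────────────┨esses use
                            ┃lements c
                            ┃ages memo
                            ┃nalyzes c
                            ┃les data 
       ▓          ▓         ┃lements m
        ▓▓      ▓▓          ┃ains data
        █▒  ▒▒  ▒█          ┃lidates u
       ▓▒ █    █ ▒▓         ┃alyzes qu
━━━━━━━━━━━━━━━━━━━━━━━━━━━━┛enerates 
            ┃The architecture validate


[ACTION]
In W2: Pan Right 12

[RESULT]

            ┏━━━━━━━━━━━━━━━━━━━━━━━━━
━━━━━━━━━━━━━━━━━━━━━━━━━━━━┓         
ageViewer                   ┃─────────
────────────────────────────┨esses use
                            ┃lements c
                            ┃ages memo
                            ┃nalyzes c
                            ┃les data 
      ▓                     ┃lements m
    ▓▓                      ┃ains data
▒▒  ▒█                      ┃lidates u
   █ ▒▓                     ┃alyzes qu
━━━━━━━━━━━━━━━━━━━━━━━━━━━━┛enerates 
            ┃The architecture validate


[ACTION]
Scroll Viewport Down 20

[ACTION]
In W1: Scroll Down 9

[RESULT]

            ┏━━━━━━━━━━━━━━━━━━━━━━━━━
━━━━━━━━━━━━━━━━━━━━━━━━━━━━┓         
ageViewer                   ┃─────────
────────────────────────────┨enerates 
                            ┃ validate
                            ┃sforms me
                            ┃yzes data
                            ┃sforms in
      ▓                     ┃ maintain
    ▓▓                      ┃ains data
▒▒  ▒█                      ┃         
   █ ▒▓                     ┃mplements
━━━━━━━━━━━━━━━━━━━━━━━━━━━━┛nitors co
            ┃The pipeline maintains da
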